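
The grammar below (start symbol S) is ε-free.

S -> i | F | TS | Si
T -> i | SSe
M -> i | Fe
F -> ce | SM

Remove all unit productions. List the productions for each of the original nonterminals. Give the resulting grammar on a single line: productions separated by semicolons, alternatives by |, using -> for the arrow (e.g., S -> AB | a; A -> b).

Unit productions: S->F.
Unit pairs (A ⇒* B via units): (S,F).
S: inherits non-unit rules of {F, S} → SM | Si | TS | ce | i.
F: inherits non-unit rules of {F} → SM | ce.
M: inherits non-unit rules of {M} → Fe | i.
T: inherits non-unit rules of {T} → SSe | i.

S -> i | SM | Si | TS | ce; F -> SM | ce; M -> i | Fe; T -> i | SSe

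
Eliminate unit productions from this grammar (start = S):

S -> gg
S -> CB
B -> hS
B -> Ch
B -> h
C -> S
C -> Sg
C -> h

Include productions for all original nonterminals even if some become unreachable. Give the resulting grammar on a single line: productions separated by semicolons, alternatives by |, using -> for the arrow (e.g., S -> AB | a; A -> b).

Unit productions: C->S.
Unit pairs (A ⇒* B via units): (C,S).
S: inherits non-unit rules of {S} → CB | gg.
B: inherits non-unit rules of {B} → Ch | h | hS.
C: inherits non-unit rules of {C, S} → CB | Sg | gg | h.

S -> CB | gg; B -> h | Ch | hS; C -> h | CB | Sg | gg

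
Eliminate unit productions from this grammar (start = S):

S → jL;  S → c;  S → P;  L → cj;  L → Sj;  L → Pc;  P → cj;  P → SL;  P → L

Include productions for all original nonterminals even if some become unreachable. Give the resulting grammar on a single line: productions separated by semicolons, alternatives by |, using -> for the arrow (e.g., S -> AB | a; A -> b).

Unit productions: P->L, S->P.
Unit pairs (A ⇒* B via units): (P,L), (S,L), (S,P).
S: inherits non-unit rules of {L, P, S} → Pc | SL | Sj | c | cj | jL.
L: inherits non-unit rules of {L} → Pc | Sj | cj.
P: inherits non-unit rules of {L, P} → Pc | SL | Sj | cj.

S -> c | Pc | SL | Sj | cj | jL; L -> Pc | Sj | cj; P -> Pc | SL | Sj | cj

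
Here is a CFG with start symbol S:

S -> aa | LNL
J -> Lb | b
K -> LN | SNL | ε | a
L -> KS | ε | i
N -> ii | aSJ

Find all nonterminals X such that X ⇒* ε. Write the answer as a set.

{K, L}

Directly nullable (have an ε-rule): {K, L}.
Not nullable: J, N, S — each has a terminal in every rule's right-hand side or depends on a non-nullable symbol.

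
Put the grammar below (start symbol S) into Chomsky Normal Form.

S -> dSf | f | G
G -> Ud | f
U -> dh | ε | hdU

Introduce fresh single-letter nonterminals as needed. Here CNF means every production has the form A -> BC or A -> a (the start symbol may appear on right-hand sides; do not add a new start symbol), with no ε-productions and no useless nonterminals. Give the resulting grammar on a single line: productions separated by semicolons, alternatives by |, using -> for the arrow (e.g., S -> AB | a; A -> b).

S -> d | f | AD | UA; A -> d; B -> f; C -> h; D -> SB; E -> AU; U -> AC | CA | CE

Nullable: {U}; after ε-elimination: S -> G | f | dSf; G -> d | f | Ud; U -> dh | hd | hdU.
After unit-elimination: S -> d | f | Ud | dSf; G -> d | f | Ud; U -> dh | hd | hdU.
TERM: introduce A -> d, B -> f, C -> h and substitute in every rule of length ≥2.
BIN: S -> ASB becomes S -> AD, D -> SB; U -> CAU becomes U -> CE, E -> AU.
Drop unreachable/unproductive: G.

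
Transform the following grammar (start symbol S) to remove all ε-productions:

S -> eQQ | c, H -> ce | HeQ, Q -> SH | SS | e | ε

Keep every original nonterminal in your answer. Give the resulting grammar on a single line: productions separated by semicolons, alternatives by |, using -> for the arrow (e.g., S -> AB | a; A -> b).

S -> c | e | eQ | eQQ; H -> He | ce | HeQ; Q -> e | SH | SS

Nullable set: {Q}.
S -> eQQ: Q, Q nullable, giving e | eQ | eQQ.
H -> HeQ: Q nullable, giving He | HeQ.
Drop Q -> ε.
Unchanged (no nullable symbols): S -> c; H -> ce; Q -> SH; Q -> SS; Q -> e.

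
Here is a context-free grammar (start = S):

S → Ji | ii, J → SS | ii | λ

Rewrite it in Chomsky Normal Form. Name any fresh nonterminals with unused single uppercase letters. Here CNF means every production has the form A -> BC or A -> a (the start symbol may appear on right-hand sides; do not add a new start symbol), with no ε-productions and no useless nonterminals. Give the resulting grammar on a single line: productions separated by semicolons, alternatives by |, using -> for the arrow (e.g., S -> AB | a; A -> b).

Nullable: {J}; after ε-elimination: S -> i | Ji | ii; J -> SS | ii.
No unit productions to eliminate.
TERM: introduce A -> i and substitute in every rule of length ≥2.

S -> i | AA | JA; A -> i; J -> AA | SS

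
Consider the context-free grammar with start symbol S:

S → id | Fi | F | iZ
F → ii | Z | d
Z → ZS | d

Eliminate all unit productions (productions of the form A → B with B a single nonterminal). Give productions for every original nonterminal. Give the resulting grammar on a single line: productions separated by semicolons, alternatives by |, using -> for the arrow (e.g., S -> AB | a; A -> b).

Unit productions: F->Z, S->F.
Unit pairs (A ⇒* B via units): (F,Z), (S,F), (S,Z).
S: inherits non-unit rules of {F, S, Z} → Fi | ZS | d | iZ | id | ii.
F: inherits non-unit rules of {F, Z} → ZS | d | ii.
Z: inherits non-unit rules of {Z} → ZS | d.

S -> d | Fi | ZS | iZ | id | ii; F -> d | ZS | ii; Z -> d | ZS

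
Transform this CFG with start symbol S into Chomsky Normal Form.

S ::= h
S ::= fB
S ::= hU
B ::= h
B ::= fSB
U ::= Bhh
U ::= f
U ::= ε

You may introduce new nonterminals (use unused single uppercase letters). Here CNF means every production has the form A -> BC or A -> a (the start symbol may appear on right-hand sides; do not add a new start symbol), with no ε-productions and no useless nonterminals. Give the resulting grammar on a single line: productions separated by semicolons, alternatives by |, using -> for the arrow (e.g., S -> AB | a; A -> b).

Nullable: {U}; after ε-elimination: S -> h | fB | hU; B -> h | fSB; U -> f | Bhh.
No unit productions to eliminate.
TERM: introduce A -> f, C -> h and substitute in every rule of length ≥2.
BIN: B -> ASB becomes B -> AD, D -> SB; U -> BCC becomes U -> BE, E -> CC.

S -> h | AB | CU; A -> f; B -> h | AD; C -> h; D -> SB; E -> CC; U -> f | BE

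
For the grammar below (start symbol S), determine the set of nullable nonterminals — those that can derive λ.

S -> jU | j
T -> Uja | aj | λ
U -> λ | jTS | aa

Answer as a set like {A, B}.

Directly nullable (have an ε-rule): {T, U}.
Not nullable: S — each has a terminal in every rule's right-hand side or depends on a non-nullable symbol.

{T, U}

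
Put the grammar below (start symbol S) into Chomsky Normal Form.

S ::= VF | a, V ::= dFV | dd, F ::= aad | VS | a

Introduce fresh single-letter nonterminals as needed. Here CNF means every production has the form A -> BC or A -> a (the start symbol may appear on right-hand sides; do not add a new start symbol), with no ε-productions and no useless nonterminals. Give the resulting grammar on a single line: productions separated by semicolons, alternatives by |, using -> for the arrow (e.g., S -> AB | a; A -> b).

No ε-productions.
No unit productions to eliminate.
TERM: introduce A -> a, B -> d and substitute in every rule of length ≥2.
BIN: F -> AAB becomes F -> AC, C -> AB; V -> BFV becomes V -> BD, D -> FV.

S -> a | VF; A -> a; B -> d; C -> AB; D -> FV; F -> a | AC | VS; V -> BB | BD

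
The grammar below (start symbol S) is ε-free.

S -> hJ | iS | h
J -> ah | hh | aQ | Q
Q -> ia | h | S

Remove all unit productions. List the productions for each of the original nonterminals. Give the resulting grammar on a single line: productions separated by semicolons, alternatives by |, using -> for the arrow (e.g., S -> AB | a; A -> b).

Unit productions: J->Q, Q->S.
Unit pairs (A ⇒* B via units): (J,Q), (J,S), (Q,S).
S: inherits non-unit rules of {S} → h | hJ | iS.
J: inherits non-unit rules of {J, Q, S} → aQ | ah | h | hJ | hh | iS | ia.
Q: inherits non-unit rules of {Q, S} → h | hJ | iS | ia.

S -> h | hJ | iS; J -> h | aQ | ah | hJ | hh | iS | ia; Q -> h | hJ | iS | ia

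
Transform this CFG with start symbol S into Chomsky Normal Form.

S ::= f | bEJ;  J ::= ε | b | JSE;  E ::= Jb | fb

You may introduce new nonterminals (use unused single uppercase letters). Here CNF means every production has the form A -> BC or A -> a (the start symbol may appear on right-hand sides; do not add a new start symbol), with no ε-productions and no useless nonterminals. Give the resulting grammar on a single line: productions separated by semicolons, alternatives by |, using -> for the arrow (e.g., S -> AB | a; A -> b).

S -> f | AD | AE; A -> b; B -> f; C -> SE; D -> EJ; E -> b | BA | JA; J -> b | JC | SE

Nullable: {J}; after ε-elimination: S -> f | bE | bEJ; E -> b | Jb | fb; J -> b | SE | JSE.
No unit productions to eliminate.
TERM: introduce A -> b, B -> f and substitute in every rule of length ≥2.
BIN: J -> JSE becomes J -> JC, C -> SE; S -> AEJ becomes S -> AD, D -> EJ.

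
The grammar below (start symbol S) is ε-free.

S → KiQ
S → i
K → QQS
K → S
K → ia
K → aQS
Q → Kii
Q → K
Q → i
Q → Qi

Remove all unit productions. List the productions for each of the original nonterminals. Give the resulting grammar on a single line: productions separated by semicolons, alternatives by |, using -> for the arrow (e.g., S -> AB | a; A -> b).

S -> i | KiQ; K -> i | ia | KiQ | QQS | aQS; Q -> i | Qi | ia | KiQ | Kii | QQS | aQS

Unit productions: K->S, Q->K.
Unit pairs (A ⇒* B via units): (K,S), (Q,K), (Q,S).
S: inherits non-unit rules of {S} → KiQ | i.
K: inherits non-unit rules of {K, S} → KiQ | QQS | aQS | i | ia.
Q: inherits non-unit rules of {K, Q, S} → KiQ | Kii | QQS | Qi | aQS | i | ia.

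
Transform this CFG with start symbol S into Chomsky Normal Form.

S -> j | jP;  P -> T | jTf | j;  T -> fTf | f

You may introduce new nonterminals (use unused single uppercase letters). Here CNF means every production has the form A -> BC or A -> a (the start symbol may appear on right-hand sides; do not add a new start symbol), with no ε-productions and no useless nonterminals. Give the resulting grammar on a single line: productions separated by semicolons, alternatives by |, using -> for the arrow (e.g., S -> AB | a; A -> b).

No ε-productions.
After unit-elimination: S -> j | jP; P -> f | j | fTf | jTf; T -> f | fTf.
TERM: introduce A -> f, B -> j and substitute in every rule of length ≥2.
BIN: P -> ATA becomes P -> AC, C -> TA; P -> BTA becomes P -> BD, D -> TA; T -> ATA becomes T -> AE, E -> TA.

S -> j | BP; A -> f; B -> j; C -> TA; D -> TA; E -> TA; P -> f | j | AC | BD; T -> f | AE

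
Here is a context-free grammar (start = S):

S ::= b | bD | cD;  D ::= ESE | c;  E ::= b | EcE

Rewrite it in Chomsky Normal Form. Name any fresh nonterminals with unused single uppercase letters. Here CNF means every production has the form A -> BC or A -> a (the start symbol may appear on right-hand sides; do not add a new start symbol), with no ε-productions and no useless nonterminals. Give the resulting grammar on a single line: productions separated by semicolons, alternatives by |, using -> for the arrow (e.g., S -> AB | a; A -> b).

No ε-productions.
No unit productions to eliminate.
TERM: introduce B -> b, A -> c and substitute in every rule of length ≥2.
BIN: D -> ESE becomes D -> EC, C -> SE; E -> EAE becomes E -> EF, F -> AE.

S -> b | AD | BD; A -> c; B -> b; C -> SE; D -> c | EC; E -> b | EF; F -> AE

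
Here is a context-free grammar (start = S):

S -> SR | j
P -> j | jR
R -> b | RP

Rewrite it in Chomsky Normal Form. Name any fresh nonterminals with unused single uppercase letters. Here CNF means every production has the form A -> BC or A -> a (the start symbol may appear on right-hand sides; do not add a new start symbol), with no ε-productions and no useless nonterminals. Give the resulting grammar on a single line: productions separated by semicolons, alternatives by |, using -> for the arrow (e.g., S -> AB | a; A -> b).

No ε-productions.
No unit productions to eliminate.
TERM: introduce A -> j and substitute in every rule of length ≥2.

S -> j | SR; A -> j; P -> j | AR; R -> b | RP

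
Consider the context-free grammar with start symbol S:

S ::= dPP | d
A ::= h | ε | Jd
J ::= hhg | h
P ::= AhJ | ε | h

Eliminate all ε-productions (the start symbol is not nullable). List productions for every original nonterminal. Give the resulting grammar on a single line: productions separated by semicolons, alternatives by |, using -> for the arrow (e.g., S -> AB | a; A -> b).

Nullable set: {A, P}.
S -> dPP: P, P nullable, giving d | dP | dPP.
Drop A -> ε.
Drop P -> ε.
P -> AhJ: A nullable, giving AhJ | hJ.
Unchanged (no nullable symbols): S -> d; A -> Jd; A -> h; J -> h; J -> hhg; P -> h.

S -> d | dP | dPP; A -> h | Jd; J -> h | hhg; P -> h | hJ | AhJ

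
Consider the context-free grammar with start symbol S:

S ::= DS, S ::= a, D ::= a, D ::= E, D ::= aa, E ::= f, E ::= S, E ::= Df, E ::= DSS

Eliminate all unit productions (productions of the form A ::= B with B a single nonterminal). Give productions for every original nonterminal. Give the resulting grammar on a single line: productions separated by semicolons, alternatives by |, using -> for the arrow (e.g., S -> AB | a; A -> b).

S -> a | DS; D -> a | f | DS | Df | aa | DSS; E -> a | f | DS | Df | DSS

Unit productions: D->E, E->S.
Unit pairs (A ⇒* B via units): (D,E), (D,S), (E,S).
S: inherits non-unit rules of {S} → DS | a.
D: inherits non-unit rules of {D, E, S} → DS | DSS | Df | a | aa | f.
E: inherits non-unit rules of {E, S} → DS | DSS | Df | a | f.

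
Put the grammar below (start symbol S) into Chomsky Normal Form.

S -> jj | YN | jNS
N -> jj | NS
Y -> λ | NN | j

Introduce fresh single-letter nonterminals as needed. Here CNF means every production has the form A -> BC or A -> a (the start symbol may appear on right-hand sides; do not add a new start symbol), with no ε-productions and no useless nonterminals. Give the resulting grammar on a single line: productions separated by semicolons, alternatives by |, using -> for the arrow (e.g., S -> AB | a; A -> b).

Nullable: {Y}; after ε-elimination: S -> N | YN | jj | jNS; N -> NS | jj; Y -> j | NN.
After unit-elimination: S -> NS | YN | jj | jNS; N -> NS | jj; Y -> j | NN.
TERM: introduce A -> j and substitute in every rule of length ≥2.
BIN: S -> ANS becomes S -> AB, B -> NS.

S -> AA | AB | NS | YN; A -> j; B -> NS; N -> AA | NS; Y -> j | NN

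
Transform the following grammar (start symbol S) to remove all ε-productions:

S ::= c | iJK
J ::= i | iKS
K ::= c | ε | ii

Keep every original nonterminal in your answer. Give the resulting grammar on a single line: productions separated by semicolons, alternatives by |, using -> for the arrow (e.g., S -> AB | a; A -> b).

Nullable set: {K}.
S -> iJK: K nullable, giving iJ | iJK.
J -> iKS: K nullable, giving iKS | iS.
Drop K -> ε.
Unchanged (no nullable symbols): S -> c; J -> i; K -> c; K -> ii.

S -> c | iJ | iJK; J -> i | iS | iKS; K -> c | ii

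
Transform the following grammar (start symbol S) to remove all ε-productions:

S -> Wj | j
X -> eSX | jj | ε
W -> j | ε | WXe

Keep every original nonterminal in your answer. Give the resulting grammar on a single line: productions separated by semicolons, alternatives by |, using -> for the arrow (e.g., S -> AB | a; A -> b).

Nullable set: {W, X}.
S -> Wj: W nullable, giving Wj | j.
Drop W -> ε.
W -> WXe: W, X nullable, giving WXe | We | Xe | e.
Drop X -> ε.
X -> eSX: X nullable, giving eS | eSX.
Unchanged (no nullable symbols): S -> j; W -> j; X -> jj.

S -> j | Wj; W -> e | j | We | Xe | WXe; X -> eS | jj | eSX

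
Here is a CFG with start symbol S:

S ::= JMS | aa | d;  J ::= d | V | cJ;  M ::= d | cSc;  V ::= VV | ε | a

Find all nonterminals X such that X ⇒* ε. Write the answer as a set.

{J, V}

Directly nullable (have an ε-rule): {V}.
J is nullable via J -> V (every symbol on the right is already known nullable).
Not nullable: M, S — each has a terminal in every rule's right-hand side or depends on a non-nullable symbol.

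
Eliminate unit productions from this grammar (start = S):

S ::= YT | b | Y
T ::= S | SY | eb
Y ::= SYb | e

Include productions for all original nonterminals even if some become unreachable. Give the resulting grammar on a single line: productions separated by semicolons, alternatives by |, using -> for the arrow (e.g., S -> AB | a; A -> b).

S -> b | e | YT | SYb; T -> b | e | SY | YT | eb | SYb; Y -> e | SYb

Unit productions: S->Y, T->S.
Unit pairs (A ⇒* B via units): (S,Y), (T,S), (T,Y).
S: inherits non-unit rules of {S, Y} → SYb | YT | b | e.
T: inherits non-unit rules of {S, T, Y} → SY | SYb | YT | b | e | eb.
Y: inherits non-unit rules of {Y} → SYb | e.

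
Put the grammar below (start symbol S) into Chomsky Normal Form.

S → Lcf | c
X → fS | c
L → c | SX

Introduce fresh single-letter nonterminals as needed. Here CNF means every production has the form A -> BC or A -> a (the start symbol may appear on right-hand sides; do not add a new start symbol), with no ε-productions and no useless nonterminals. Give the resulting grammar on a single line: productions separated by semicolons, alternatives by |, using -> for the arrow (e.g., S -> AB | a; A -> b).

S -> c | LC; A -> c; B -> f; C -> AB; L -> c | SX; X -> c | BS

No ε-productions.
No unit productions to eliminate.
TERM: introduce A -> c, B -> f and substitute in every rule of length ≥2.
BIN: S -> LAB becomes S -> LC, C -> AB.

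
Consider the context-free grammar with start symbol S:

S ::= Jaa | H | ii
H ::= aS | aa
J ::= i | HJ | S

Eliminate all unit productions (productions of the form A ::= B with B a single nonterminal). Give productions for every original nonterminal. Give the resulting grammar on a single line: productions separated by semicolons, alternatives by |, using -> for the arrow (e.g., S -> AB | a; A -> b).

S -> aS | aa | ii | Jaa; H -> aS | aa; J -> i | HJ | aS | aa | ii | Jaa

Unit productions: J->S, S->H.
Unit pairs (A ⇒* B via units): (J,H), (J,S), (S,H).
S: inherits non-unit rules of {H, S} → Jaa | aS | aa | ii.
H: inherits non-unit rules of {H} → aS | aa.
J: inherits non-unit rules of {H, J, S} → HJ | Jaa | aS | aa | i | ii.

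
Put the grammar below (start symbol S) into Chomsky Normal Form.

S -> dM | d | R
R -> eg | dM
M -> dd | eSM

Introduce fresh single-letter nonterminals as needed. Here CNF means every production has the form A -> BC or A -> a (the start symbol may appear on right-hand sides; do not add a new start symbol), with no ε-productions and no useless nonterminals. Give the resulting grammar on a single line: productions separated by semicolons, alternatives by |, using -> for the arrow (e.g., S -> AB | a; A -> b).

S -> d | AM | BC; A -> d; B -> e; C -> g; D -> SM; M -> AA | BD

No ε-productions.
After unit-elimination: S -> d | dM | eg; M -> dd | eSM; R -> dM | eg.
TERM: introduce A -> d, B -> e, C -> g and substitute in every rule of length ≥2.
BIN: M -> BSM becomes M -> BD, D -> SM.
Drop unreachable/unproductive: R.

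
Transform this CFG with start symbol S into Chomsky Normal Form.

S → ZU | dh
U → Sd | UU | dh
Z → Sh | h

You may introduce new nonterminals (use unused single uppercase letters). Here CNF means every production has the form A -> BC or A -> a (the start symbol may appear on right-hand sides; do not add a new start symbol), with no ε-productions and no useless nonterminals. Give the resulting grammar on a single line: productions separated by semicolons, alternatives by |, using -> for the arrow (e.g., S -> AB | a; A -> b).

S -> AB | ZU; A -> d; B -> h; U -> AB | SA | UU; Z -> h | SB

No ε-productions.
No unit productions to eliminate.
TERM: introduce A -> d, B -> h and substitute in every rule of length ≥2.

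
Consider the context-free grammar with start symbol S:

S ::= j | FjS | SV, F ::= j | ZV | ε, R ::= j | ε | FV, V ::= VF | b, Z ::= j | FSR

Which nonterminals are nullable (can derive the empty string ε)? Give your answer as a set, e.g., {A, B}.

Directly nullable (have an ε-rule): {F, R}.
Not nullable: S, V, Z — each has a terminal in every rule's right-hand side or depends on a non-nullable symbol.

{F, R}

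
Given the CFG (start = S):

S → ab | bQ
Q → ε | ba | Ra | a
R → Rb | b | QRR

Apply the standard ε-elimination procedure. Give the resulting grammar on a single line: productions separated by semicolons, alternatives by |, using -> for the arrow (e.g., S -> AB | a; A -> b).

Nullable set: {Q}.
S -> bQ: Q nullable, giving b | bQ.
Drop Q -> ε.
R -> QRR: Q nullable, giving QRR | RR.
Unchanged (no nullable symbols): S -> ab; Q -> Ra; Q -> a; Q -> ba; R -> Rb; R -> b.

S -> b | ab | bQ; Q -> a | Ra | ba; R -> b | RR | Rb | QRR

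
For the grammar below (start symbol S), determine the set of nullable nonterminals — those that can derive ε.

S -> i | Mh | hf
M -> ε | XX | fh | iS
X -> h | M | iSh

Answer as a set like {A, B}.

{M, X}

Directly nullable (have an ε-rule): {M}.
X is nullable via X -> M (every symbol on the right is already known nullable).
Not nullable: S — each has a terminal in every rule's right-hand side or depends on a non-nullable symbol.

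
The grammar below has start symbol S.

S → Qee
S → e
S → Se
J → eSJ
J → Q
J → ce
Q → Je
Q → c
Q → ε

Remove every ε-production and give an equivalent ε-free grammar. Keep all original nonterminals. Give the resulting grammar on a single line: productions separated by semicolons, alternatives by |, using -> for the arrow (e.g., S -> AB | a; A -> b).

Nullable set: {J, Q}.
S -> Qee: Q nullable, giving Qee | ee.
J -> Q: Q nullable, giving Q.
J -> eSJ: J nullable, giving eS | eSJ.
Drop Q -> ε.
Q -> Je: J nullable, giving Je | e.
Unchanged (no nullable symbols): S -> Se; S -> e; J -> ce; Q -> c.

S -> e | Se | ee | Qee; J -> Q | ce | eS | eSJ; Q -> c | e | Je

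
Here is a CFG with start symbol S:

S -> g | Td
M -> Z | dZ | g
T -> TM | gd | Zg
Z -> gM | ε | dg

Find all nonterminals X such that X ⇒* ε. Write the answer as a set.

Directly nullable (have an ε-rule): {Z}.
M is nullable via M -> Z (every symbol on the right is already known nullable).
Not nullable: S, T — each has a terminal in every rule's right-hand side or depends on a non-nullable symbol.

{M, Z}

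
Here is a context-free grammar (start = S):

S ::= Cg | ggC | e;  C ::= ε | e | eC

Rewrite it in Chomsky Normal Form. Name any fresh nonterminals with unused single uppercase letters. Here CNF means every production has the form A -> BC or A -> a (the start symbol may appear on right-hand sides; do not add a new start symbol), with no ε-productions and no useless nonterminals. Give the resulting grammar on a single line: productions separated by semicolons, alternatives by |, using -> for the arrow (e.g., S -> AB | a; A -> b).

Nullable: {C}; after ε-elimination: S -> e | g | Cg | gg | ggC; C -> e | eC.
No unit productions to eliminate.
TERM: introduce A -> e, B -> g and substitute in every rule of length ≥2.
BIN: S -> BBC becomes S -> BD, D -> BC.

S -> e | g | BB | BD | CB; A -> e; B -> g; C -> e | AC; D -> BC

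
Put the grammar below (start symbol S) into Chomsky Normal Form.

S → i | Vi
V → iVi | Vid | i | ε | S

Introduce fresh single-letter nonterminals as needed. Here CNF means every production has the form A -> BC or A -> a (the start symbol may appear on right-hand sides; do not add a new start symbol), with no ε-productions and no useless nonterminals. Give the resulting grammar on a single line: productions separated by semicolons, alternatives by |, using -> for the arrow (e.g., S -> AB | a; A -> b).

Nullable: {V}; after ε-elimination: S -> i | Vi; V -> S | i | id | ii | Vid | iVi.
After unit-elimination: S -> i | Vi; V -> i | Vi | id | ii | Vid | iVi.
TERM: introduce B -> d, A -> i and substitute in every rule of length ≥2.
BIN: V -> AVA becomes V -> AC, C -> VA; V -> VAB becomes V -> VD, D -> AB.

S -> i | VA; A -> i; B -> d; C -> VA; D -> AB; V -> i | AA | AB | AC | VA | VD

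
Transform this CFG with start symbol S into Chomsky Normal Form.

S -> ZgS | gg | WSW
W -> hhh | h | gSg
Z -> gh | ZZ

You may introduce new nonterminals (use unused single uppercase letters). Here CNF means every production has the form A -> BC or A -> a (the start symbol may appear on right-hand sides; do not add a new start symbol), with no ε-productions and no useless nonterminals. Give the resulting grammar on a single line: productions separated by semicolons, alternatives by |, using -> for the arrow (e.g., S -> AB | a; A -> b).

No ε-productions.
No unit productions to eliminate.
TERM: introduce A -> g, B -> h and substitute in every rule of length ≥2.
BIN: S -> WSW becomes S -> WC, C -> SW; S -> ZAS becomes S -> ZD, D -> AS; W -> ASA becomes W -> AE, E -> SA; W -> BBB becomes W -> BF, F -> BB.

S -> AA | WC | ZD; A -> g; B -> h; C -> SW; D -> AS; E -> SA; F -> BB; W -> h | AE | BF; Z -> AB | ZZ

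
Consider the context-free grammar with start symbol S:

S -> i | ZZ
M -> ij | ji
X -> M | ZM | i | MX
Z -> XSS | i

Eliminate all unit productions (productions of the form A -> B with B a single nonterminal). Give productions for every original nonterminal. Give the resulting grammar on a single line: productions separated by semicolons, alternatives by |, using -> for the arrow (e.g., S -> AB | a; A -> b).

S -> i | ZZ; M -> ij | ji; X -> i | MX | ZM | ij | ji; Z -> i | XSS

Unit productions: X->M.
Unit pairs (A ⇒* B via units): (X,M).
S: inherits non-unit rules of {S} → ZZ | i.
M: inherits non-unit rules of {M} → ij | ji.
X: inherits non-unit rules of {M, X} → MX | ZM | i | ij | ji.
Z: inherits non-unit rules of {Z} → XSS | i.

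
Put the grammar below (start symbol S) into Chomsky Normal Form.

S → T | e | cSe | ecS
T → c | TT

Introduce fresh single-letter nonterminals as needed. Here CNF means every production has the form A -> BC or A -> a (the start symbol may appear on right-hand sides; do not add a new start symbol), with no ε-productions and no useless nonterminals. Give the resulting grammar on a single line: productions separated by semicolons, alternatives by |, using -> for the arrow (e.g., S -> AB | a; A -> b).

S -> c | e | AC | BD | TT; A -> c; B -> e; C -> SB; D -> AS; T -> c | TT

No ε-productions.
After unit-elimination: S -> c | e | TT | cSe | ecS; T -> c | TT.
TERM: introduce A -> c, B -> e and substitute in every rule of length ≥2.
BIN: S -> ASB becomes S -> AC, C -> SB; S -> BAS becomes S -> BD, D -> AS.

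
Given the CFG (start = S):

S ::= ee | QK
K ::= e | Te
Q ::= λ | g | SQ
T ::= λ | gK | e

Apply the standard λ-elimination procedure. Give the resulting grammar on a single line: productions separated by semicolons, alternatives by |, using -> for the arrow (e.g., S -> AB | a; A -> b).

Nullable set: {Q, T}.
S -> QK: Q nullable, giving K | QK.
K -> Te: T nullable, giving Te | e.
Drop Q -> λ.
Q -> SQ: Q nullable, giving S | SQ.
Drop T -> λ.
Unchanged (no nullable symbols): S -> ee; K -> e; Q -> g; T -> e; T -> gK.

S -> K | QK | ee; K -> e | Te; Q -> S | g | SQ; T -> e | gK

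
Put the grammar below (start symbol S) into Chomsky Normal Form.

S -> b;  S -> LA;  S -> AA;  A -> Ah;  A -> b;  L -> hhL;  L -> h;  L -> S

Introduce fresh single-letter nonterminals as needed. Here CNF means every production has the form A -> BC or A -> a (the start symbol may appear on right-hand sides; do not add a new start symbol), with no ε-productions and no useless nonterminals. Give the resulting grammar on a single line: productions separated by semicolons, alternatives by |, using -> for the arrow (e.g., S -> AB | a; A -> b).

No ε-productions.
After unit-elimination: S -> b | AA | LA; A -> b | Ah; L -> b | h | AA | LA | hhL.
TERM: introduce B -> h and substitute in every rule of length ≥2.
BIN: L -> BBL becomes L -> BC, C -> BL.

S -> b | AA | LA; A -> b | AB; B -> h; C -> BL; L -> b | h | AA | BC | LA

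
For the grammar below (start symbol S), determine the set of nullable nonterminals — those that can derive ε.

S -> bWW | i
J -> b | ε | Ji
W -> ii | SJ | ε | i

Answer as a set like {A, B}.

Directly nullable (have an ε-rule): {J, W}.
Not nullable: S — each has a terminal in every rule's right-hand side or depends on a non-nullable symbol.

{J, W}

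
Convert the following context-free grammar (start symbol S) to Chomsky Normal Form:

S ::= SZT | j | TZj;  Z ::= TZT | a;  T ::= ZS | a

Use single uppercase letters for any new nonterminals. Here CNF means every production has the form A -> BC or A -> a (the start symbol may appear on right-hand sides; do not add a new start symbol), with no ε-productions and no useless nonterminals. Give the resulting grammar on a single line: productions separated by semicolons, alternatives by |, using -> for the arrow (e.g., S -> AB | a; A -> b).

No ε-productions.
No unit productions to eliminate.
TERM: introduce A -> j and substitute in every rule of length ≥2.
BIN: S -> SZT becomes S -> SB, B -> ZT; S -> TZA becomes S -> TC, C -> ZA; Z -> TZT becomes Z -> TD, D -> ZT.

S -> j | SB | TC; A -> j; B -> ZT; C -> ZA; D -> ZT; T -> a | ZS; Z -> a | TD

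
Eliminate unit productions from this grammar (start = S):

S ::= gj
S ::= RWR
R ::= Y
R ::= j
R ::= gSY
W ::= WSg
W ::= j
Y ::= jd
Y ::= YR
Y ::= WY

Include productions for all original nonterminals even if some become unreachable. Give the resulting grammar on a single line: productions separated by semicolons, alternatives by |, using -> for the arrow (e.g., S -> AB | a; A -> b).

S -> gj | RWR; R -> j | WY | YR | jd | gSY; W -> j | WSg; Y -> WY | YR | jd

Unit productions: R->Y.
Unit pairs (A ⇒* B via units): (R,Y).
S: inherits non-unit rules of {S} → RWR | gj.
R: inherits non-unit rules of {R, Y} → WY | YR | gSY | j | jd.
W: inherits non-unit rules of {W} → WSg | j.
Y: inherits non-unit rules of {Y} → WY | YR | jd.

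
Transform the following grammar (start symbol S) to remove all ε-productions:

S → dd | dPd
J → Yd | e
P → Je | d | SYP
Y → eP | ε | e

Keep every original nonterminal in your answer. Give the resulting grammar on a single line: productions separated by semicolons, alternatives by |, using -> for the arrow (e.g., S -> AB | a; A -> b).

Nullable set: {Y}.
J -> Yd: Y nullable, giving Yd | d.
P -> SYP: Y nullable, giving SP | SYP.
Drop Y -> ε.
Unchanged (no nullable symbols): S -> dPd; S -> dd; J -> e; P -> Je; P -> d; Y -> e; Y -> eP.

S -> dd | dPd; J -> d | e | Yd; P -> d | Je | SP | SYP; Y -> e | eP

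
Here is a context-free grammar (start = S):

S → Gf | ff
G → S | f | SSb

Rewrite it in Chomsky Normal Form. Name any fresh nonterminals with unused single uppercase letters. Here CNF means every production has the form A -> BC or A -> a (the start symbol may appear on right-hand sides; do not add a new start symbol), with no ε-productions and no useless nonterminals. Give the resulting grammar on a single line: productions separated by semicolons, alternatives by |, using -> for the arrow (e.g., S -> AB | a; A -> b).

S -> AA | GA; A -> f; B -> b; C -> SB; G -> f | AA | GA | SC

No ε-productions.
After unit-elimination: S -> Gf | ff; G -> f | Gf | ff | SSb.
TERM: introduce B -> b, A -> f and substitute in every rule of length ≥2.
BIN: G -> SSB becomes G -> SC, C -> SB.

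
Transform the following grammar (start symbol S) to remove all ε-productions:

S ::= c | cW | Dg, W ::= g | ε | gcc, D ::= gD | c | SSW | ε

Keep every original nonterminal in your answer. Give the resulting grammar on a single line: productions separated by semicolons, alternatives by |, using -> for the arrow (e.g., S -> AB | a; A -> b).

S -> c | g | Dg | cW; D -> c | g | SS | gD | SSW; W -> g | gcc

Nullable set: {D, W}.
S -> Dg: D nullable, giving Dg | g.
S -> cW: W nullable, giving c | cW.
Drop D -> ε.
D -> SSW: W nullable, giving SS | SSW.
D -> gD: D nullable, giving g | gD.
Drop W -> ε.
Unchanged (no nullable symbols): S -> c; D -> c; W -> g; W -> gcc.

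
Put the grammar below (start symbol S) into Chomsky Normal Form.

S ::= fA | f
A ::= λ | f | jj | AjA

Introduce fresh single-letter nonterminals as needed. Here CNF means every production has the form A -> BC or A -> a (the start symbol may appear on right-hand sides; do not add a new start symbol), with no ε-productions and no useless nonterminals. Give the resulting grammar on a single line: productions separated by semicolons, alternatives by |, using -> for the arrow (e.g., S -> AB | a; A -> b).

S -> f | CA; A -> f | j | AB | AD | BA | BB; B -> j; C -> f; D -> BA

Nullable: {A}; after ε-elimination: S -> f | fA; A -> f | j | Aj | jA | jj | AjA.
No unit productions to eliminate.
TERM: introduce C -> f, B -> j and substitute in every rule of length ≥2.
BIN: A -> ABA becomes A -> AD, D -> BA.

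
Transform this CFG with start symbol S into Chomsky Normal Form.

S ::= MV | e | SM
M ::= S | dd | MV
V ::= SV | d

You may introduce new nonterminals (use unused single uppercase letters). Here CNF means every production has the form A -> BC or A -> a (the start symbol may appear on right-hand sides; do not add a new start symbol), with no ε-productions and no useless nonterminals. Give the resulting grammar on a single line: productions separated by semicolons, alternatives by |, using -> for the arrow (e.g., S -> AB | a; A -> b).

S -> e | MV | SM; A -> d; M -> e | AA | MV | SM; V -> d | SV

No ε-productions.
After unit-elimination: S -> e | MV | SM; M -> e | MV | SM | dd; V -> d | SV.
TERM: introduce A -> d and substitute in every rule of length ≥2.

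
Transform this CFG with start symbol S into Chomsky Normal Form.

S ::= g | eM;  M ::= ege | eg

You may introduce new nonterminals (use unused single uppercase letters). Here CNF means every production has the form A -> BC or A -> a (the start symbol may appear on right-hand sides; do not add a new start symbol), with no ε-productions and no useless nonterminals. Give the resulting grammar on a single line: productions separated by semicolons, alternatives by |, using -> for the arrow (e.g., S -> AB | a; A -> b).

No ε-productions.
No unit productions to eliminate.
TERM: introduce A -> e, B -> g and substitute in every rule of length ≥2.
BIN: M -> ABA becomes M -> AC, C -> BA.

S -> g | AM; A -> e; B -> g; C -> BA; M -> AB | AC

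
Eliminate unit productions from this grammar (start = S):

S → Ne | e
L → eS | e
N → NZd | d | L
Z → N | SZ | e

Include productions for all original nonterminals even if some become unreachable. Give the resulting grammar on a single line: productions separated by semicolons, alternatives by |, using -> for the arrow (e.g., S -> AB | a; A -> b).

Unit productions: N->L, Z->N.
Unit pairs (A ⇒* B via units): (N,L), (Z,L), (Z,N).
S: inherits non-unit rules of {S} → Ne | e.
L: inherits non-unit rules of {L} → e | eS.
N: inherits non-unit rules of {L, N} → NZd | d | e | eS.
Z: inherits non-unit rules of {L, N, Z} → NZd | SZ | d | e | eS.

S -> e | Ne; L -> e | eS; N -> d | e | eS | NZd; Z -> d | e | SZ | eS | NZd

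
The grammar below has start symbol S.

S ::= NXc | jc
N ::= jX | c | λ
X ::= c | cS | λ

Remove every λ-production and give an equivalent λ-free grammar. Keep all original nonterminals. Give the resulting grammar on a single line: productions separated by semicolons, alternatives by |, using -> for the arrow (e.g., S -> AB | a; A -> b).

Nullable set: {N, X}.
S -> NXc: N, X nullable, giving NXc | Nc | Xc | c.
Drop N -> λ.
N -> jX: X nullable, giving j | jX.
Drop X -> λ.
Unchanged (no nullable symbols): S -> jc; N -> c; X -> c; X -> cS.

S -> c | Nc | Xc | jc | NXc; N -> c | j | jX; X -> c | cS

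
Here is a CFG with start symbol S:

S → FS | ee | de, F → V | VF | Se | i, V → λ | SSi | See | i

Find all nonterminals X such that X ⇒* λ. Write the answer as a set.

Directly nullable (have an ε-rule): {V}.
F is nullable via F -> V (every symbol on the right is already known nullable).
Not nullable: S — each has a terminal in every rule's right-hand side or depends on a non-nullable symbol.

{F, V}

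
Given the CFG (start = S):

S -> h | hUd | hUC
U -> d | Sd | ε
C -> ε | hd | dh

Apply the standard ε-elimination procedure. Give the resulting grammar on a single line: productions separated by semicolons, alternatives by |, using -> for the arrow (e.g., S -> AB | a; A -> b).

Nullable set: {C, U}.
S -> hUC: U, C nullable, giving h | hC | hU | hUC.
S -> hUd: U nullable, giving hUd | hd.
Drop C -> ε.
Drop U -> ε.
Unchanged (no nullable symbols): S -> h; C -> dh; C -> hd; U -> Sd; U -> d.

S -> h | hC | hU | hd | hUC | hUd; C -> dh | hd; U -> d | Sd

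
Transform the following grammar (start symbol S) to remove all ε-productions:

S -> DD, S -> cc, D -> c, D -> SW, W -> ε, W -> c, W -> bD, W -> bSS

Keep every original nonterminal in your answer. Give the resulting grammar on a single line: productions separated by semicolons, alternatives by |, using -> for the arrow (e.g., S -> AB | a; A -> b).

Nullable set: {W}.
D -> SW: W nullable, giving S | SW.
Drop W -> ε.
Unchanged (no nullable symbols): S -> DD; S -> cc; D -> c; W -> bD; W -> bSS; W -> c.

S -> DD | cc; D -> S | c | SW; W -> c | bD | bSS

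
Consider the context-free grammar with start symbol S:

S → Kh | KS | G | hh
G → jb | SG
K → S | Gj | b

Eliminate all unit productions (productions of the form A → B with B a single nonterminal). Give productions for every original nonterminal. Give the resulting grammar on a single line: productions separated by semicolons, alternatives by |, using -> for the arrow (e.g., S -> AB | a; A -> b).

S -> KS | Kh | SG | hh | jb; G -> SG | jb; K -> b | Gj | KS | Kh | SG | hh | jb

Unit productions: K->S, S->G.
Unit pairs (A ⇒* B via units): (K,G), (K,S), (S,G).
S: inherits non-unit rules of {G, S} → KS | Kh | SG | hh | jb.
G: inherits non-unit rules of {G} → SG | jb.
K: inherits non-unit rules of {G, K, S} → Gj | KS | Kh | SG | b | hh | jb.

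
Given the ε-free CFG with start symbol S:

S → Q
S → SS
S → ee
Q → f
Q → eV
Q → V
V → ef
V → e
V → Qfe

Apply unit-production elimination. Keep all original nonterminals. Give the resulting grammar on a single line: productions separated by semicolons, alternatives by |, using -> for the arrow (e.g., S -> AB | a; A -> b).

S -> e | f | SS | eV | ee | ef | Qfe; Q -> e | f | eV | ef | Qfe; V -> e | ef | Qfe

Unit productions: Q->V, S->Q.
Unit pairs (A ⇒* B via units): (Q,V), (S,Q), (S,V).
S: inherits non-unit rules of {Q, S, V} → Qfe | SS | e | eV | ee | ef | f.
Q: inherits non-unit rules of {Q, V} → Qfe | e | eV | ef | f.
V: inherits non-unit rules of {V} → Qfe | e | ef.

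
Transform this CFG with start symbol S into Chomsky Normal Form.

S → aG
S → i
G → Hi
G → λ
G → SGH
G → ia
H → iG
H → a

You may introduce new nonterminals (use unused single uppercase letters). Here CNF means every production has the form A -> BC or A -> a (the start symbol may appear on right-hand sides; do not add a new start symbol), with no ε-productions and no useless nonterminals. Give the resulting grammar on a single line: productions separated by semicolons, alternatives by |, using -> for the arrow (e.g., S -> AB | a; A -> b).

S -> a | i | BG; A -> i; B -> a; C -> GH; G -> AB | HA | SC | SH; H -> a | i | AG

Nullable: {G}; after ε-elimination: S -> a | i | aG; G -> Hi | SH | ia | SGH; H -> a | i | iG.
No unit productions to eliminate.
TERM: introduce B -> a, A -> i and substitute in every rule of length ≥2.
BIN: G -> SGH becomes G -> SC, C -> GH.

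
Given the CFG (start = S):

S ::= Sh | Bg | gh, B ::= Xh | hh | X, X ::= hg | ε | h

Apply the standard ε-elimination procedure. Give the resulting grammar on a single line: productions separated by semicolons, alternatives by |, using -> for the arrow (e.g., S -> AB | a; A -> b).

Nullable set: {B, X}.
S -> Bg: B nullable, giving Bg | g.
B -> X: X nullable, giving X.
B -> Xh: X nullable, giving Xh | h.
Drop X -> ε.
Unchanged (no nullable symbols): S -> Sh; S -> gh; B -> hh; X -> h; X -> hg.

S -> g | Bg | Sh | gh; B -> X | h | Xh | hh; X -> h | hg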